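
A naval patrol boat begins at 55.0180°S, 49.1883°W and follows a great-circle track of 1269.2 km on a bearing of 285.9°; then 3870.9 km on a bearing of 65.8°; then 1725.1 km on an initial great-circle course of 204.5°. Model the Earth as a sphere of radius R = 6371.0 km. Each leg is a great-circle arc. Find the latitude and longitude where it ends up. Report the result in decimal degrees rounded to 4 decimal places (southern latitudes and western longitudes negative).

Apply the spherical direct solution leg by leg, carrying full precision between legs.
Leg 1: from (-55.0180°, -49.1883°), δ = 1269.2/6371 = 0.199215 rad, θ = 285.9° → φ = -50.5378°, λ = -66.6136°.
Leg 2: from (-50.5378°, -66.6136°), δ = 3870.9/6371 = 0.607581 rad, θ = 65.8° → φ = -29.0215°, λ = -30.0664°.
Leg 3: from (-29.0215°, -30.0664°), δ = 1725.1/6371 = 0.270774 rad, θ = 204.5° → φ = -42.8666°, λ = -38.7708°.

latitude -42.8666°, longitude -38.7708°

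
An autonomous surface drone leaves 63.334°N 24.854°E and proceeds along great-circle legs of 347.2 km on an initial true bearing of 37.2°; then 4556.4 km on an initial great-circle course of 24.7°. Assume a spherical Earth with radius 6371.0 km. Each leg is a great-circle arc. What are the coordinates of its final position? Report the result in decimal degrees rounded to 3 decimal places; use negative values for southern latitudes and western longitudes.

latitude 68.913°, longitude 159.847°

Apply the spherical direct solution leg by leg, carrying full precision between legs.
Leg 1: from (63.334°, 24.854°), δ = 347.2/6371 = 0.054497 rad, θ = 37.2° → φ = 65.753°, λ = 29.454°.
Leg 2: from (65.753°, 29.454°), δ = 4556.4/6371 = 0.715178 rad, θ = 24.7° → φ = 68.913°, λ = 159.847°.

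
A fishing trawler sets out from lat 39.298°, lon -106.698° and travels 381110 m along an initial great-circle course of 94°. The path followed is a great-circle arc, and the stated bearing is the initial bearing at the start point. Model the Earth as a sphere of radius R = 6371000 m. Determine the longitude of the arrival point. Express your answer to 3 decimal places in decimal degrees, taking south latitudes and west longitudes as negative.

longitude -102.298°

δ = 381110/6371000 = 0.059819 rad (3.4274°).
With φ₁ = 39.298° = 0.685879 rad and θ = 94° = 1.640609 rad:
sin φ₂ = sin φ₁ cos δ + cos φ₁ sin δ cos θ = (0.633354)(0.998211) + (0.773862)(0.059784)(-0.069756) = 0.628994
φ₂ = asin(0.628994) = 0.680258 rad = 38.976°.
Then Δλ = atan2(0.046152, 0.599836) = 0.076789 rad, from sin θ sin δ cos φ₁ over cos δ − sin φ₁ sin φ₂.
λ₂ = -106.698° + 4.400° = -102.298°.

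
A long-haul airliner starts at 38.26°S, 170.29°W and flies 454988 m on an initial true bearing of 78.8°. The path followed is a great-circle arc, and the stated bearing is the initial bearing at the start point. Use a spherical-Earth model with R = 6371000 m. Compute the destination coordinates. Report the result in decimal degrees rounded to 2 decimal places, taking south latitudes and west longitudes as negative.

The arc subtends δ = 454988/6371000 = 0.071415 rad at the centre.
With φ₁ = -38.26° = -0.667763 rad and θ = 78.8° = 1.375319 rad:
Destination latitude: φ₂ = arcsin( sin φ₁ cos δ + cos φ₁ sin δ cos θ ) = arcsin(-0.606770) = -37.36°.
For the longitude increment, Δλ = atan2( sin θ sin δ cos φ₁, cos δ − sin φ₁ sin φ₂ ) = atan2(0.054961, 0.621720) = 5.05°.
λ₂ = λ₁ + Δλ = -165.24°.

latitude -37.36°, longitude -165.24°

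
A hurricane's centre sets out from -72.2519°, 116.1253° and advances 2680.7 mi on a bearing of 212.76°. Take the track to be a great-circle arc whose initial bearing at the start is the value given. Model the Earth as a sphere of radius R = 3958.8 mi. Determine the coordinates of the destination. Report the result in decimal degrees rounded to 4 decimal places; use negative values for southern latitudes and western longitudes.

δ = 2680.7/3958.8 = 0.677150 rad (38.7978°).
Converting: φ₁ = -1.261034 rad, θ = 3.713363 rad.
Applying the spherical law of cosines for sides, sin φ₂ = sin φ₁ cos δ + cos φ₁ sin δ cos θ = -0.902889, so φ₂ = -64.5405°.
Then Δλ = atan2(-0.103354, -0.080555) = -2.232856 rad, from sin θ sin δ cos φ₁ over cos δ − sin φ₁ sin φ₂.
Hence λ₂ = 116.1253° + -127.9332° = -11.8079°.

latitude -64.5405°, longitude -11.8079°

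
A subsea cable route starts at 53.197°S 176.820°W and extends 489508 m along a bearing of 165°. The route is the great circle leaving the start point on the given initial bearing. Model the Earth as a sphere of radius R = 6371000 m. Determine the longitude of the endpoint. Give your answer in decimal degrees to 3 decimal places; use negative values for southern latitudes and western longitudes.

The arc subtends δ = 489508/6371000 = 0.076834 rad at the centre.
Start latitude φ₁ = -0.928463 rad; initial bearing θ = 2.879793 rad.
sin φ₂ = sin φ₁ cos δ + cos φ₁ sin δ cos θ = (-0.800700)(0.997050) + (0.599066)(0.076758)(-0.965926) = -0.842754
φ₂ = asin(-0.842754) = -1.002379 rad = -57.432°.
Δλ = atan2( sin θ sin δ cos φ₁ , cos δ − sin φ₁ sin φ₂ ) = atan2(0.011901, 0.322257) = 0.036914 rad = 2.115°.
Hence λ₂ = -176.820° + 2.115° = -174.705°.

longitude -174.705°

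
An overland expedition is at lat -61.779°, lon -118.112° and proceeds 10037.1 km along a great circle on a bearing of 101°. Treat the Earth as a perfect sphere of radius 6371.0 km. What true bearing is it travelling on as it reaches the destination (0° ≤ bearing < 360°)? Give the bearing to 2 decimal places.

Angular distance δ = d/R = 10037.1 / 6371 = 1.575436 rad.
Start latitude φ₁ = -1.078247 rad; initial bearing θ = 1.762783 rad.
Destination latitude: φ₂ = arcsin( sin φ₁ cos δ + cos φ₁ sin δ cos θ ) = arcsin(-0.086140) = -4.942°.
For the longitude increment, Δλ = atan2( sin θ sin δ cos φ₁, cos δ − sin φ₁ sin φ₂ ) = atan2(0.464181, -0.080540) = 99.843°.
λ₂ = λ₁ + Δλ = -18.269°.
The forward bearing on arrival equals the back-azimuth from the destination plus 180°.
Back-azimuth from P₂ (-4.94°, -18.27°) to P₁ (-61.78°, -118.11°), with Δλ' = λ₁ − λ₂ = -99.84°: atan2( sin Δλ' cos φ₁ , cos φ₂ sin φ₁ − sin φ₂ cos φ₁ cos Δλ' ) = 207.77°.
Final bearing = (207.77° + 180°) mod 360° = 27.77°.

final bearing 27.77°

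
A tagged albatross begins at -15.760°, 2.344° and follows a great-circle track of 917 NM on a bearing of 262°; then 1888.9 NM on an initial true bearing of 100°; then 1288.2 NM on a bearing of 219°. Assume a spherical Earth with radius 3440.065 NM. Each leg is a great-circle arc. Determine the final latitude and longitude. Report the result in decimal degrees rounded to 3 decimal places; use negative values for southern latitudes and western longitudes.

latitude -35.723°, longitude 3.149°

Apply the spherical direct solution leg by leg, carrying full precision between legs.
Leg 1: from (-15.760°, 2.344°), δ = 917/3440.065 = 0.266565 rad, θ = 262° → φ = -17.295°, λ = -13.511°.
Leg 2: from (-17.295°, -13.511°), δ = 1888.9/3440.065 = 0.549088 rad, θ = 100° → φ = -19.885°, λ = 19.621°.
Leg 3: from (-19.885°, 19.621°), δ = 1288.2/3440.065 = 0.374470 rad, θ = 219° → φ = -35.723°, λ = 3.149°.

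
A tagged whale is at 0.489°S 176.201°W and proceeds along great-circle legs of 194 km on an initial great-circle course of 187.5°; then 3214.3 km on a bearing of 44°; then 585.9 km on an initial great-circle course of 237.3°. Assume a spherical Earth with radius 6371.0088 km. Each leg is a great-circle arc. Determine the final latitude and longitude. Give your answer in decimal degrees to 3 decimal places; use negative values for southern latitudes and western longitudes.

Apply the spherical direct solution leg by leg, carrying full precision between legs.
Leg 1: from (-0.489°, -176.201°), δ = 194/6371.0088 = 0.030450 rad, θ = 187.5° → φ = -2.219°, λ = -176.429°.
Leg 2: from (-2.219°, -176.429°), δ = 3214.3/6371.0088 = 0.504520 rad, θ = 44° → φ = 18.274°, λ = -155.720°.
Leg 3: from (18.274°, -155.720°), δ = 585.9/6371.0088 = 0.091963 rad, θ = 237.3° → φ = 15.375°, λ = -160.317°.

latitude 15.375°, longitude -160.317°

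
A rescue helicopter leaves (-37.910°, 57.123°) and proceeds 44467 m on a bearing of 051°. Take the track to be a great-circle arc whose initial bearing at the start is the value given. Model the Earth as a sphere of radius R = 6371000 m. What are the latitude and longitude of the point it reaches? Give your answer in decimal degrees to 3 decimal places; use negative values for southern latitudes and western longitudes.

Angular distance δ = d/R = 44467 / 6371000 = 0.006980 rad.
Converting: φ₁ = -0.661654 rad, θ = 0.890118 rad.
Destination latitude: φ₂ = arcsin( sin φ₁ cos δ + cos φ₁ sin δ cos θ ) = arcsin(-0.610942) = -37.658°.
Then Δλ = atan2(0.004280, 0.624599) = 0.006852 rad, from sin θ sin δ cos φ₁ over cos δ − sin φ₁ sin φ₂.
λ₂ = λ₁ + Δλ = 57.516°.

latitude -37.658°, longitude 57.516°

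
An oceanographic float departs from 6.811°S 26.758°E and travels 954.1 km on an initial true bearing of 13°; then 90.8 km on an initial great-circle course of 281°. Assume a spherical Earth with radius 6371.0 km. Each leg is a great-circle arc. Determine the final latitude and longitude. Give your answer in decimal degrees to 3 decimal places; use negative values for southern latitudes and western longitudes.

latitude 1.707°, longitude 27.880°

Apply the spherical direct solution leg by leg, carrying full precision between legs.
Leg 1: from (-6.811°, 26.758°), δ = 954.1/6371 = 0.149757 rad, θ = 13° → φ = 1.552°, λ = 28.682°.
Leg 2: from (1.552°, 28.682°), δ = 90.8/6371 = 0.014252 rad, θ = 281° → φ = 1.707°, λ = 27.880°.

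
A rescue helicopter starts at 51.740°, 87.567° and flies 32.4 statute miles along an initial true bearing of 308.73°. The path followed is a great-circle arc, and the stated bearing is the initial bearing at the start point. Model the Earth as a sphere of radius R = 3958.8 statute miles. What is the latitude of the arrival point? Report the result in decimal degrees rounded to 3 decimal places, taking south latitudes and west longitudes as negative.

The arc subtends δ = 32.4/3958.8 = 0.008184 rad at the centre.
With φ₁ = 51.740° = 0.903033 rad and θ = 308.73° = 5.388355 rad:
Destination latitude: φ₂ = arcsin( sin φ₁ cos δ + cos φ₁ sin δ cos θ ) = arcsin(0.788353) = 52.032°.
For the longitude increment, Δλ = atan2( sin θ sin δ cos φ₁, cos δ − sin φ₁ sin φ₂ ) = atan2(-0.003953, 0.380944) = -0.595°.
λ₂ = λ₁ + Δλ = 86.972°.

latitude 52.032°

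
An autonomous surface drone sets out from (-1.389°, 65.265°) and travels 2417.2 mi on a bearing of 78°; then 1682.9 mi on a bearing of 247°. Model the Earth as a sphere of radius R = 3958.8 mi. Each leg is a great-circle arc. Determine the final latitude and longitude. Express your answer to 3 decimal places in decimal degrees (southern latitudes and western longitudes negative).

Apply the spherical direct solution leg by leg, carrying full precision between legs.
Leg 1: from (-1.389°, 65.265°), δ = 2417.2/3958.8 = 0.610589 rad, θ = 78° → φ = 5.699°, λ = 99.571°.
Leg 2: from (5.699°, 99.571°), δ = 1682.9/3958.8 = 0.425104 rad, θ = 247° → φ = -4.007°, λ = 77.202°.

latitude -4.007°, longitude 77.202°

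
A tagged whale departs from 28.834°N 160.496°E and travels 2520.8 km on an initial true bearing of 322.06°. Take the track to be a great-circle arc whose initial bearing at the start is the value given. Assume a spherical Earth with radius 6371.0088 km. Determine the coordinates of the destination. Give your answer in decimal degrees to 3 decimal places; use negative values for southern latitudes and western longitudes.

latitude 45.340°, longitude 140.793°

δ = 2520.8/6371.0088 = 0.395667 rad (22.6701°).
With φ₁ = 28.834° = 0.503248 rad and θ = 322.06° = 5.621007 rad:
sin φ₂ = sin φ₁ cos δ + cos φ₁ sin δ cos θ = (0.482274)(0.922740) + (0.876021)(0.385424)(0.788655) = 0.711294
φ₂ = asin(0.711294) = 0.791337 rad = 45.340°.
For the longitude increment, Δλ = atan2( sin θ sin δ cos φ₁, cos δ − sin φ₁ sin φ₂ ) = atan2(-0.207593, 0.579701) = -19.703°.
λ₂ = 160.496° + -19.703° = 140.793°.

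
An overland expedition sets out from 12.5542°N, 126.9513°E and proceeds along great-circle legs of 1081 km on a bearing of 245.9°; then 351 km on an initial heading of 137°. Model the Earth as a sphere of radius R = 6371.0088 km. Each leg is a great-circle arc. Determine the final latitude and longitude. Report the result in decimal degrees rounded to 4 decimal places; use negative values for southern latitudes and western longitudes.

latitude 6.1355°, longitude 120.1507°

Apply the spherical direct solution leg by leg, carrying full precision between legs.
Leg 1: from (12.5542°, 126.9513°), δ = 1081/6371.0088 = 0.169675 rad, θ = 245.9° → φ = 8.4496°, λ = 117.9861°.
Leg 2: from (8.4496°, 117.9861°), δ = 351/6371.0088 = 0.055093 rad, θ = 137° → φ = 6.1355°, λ = 120.1507°.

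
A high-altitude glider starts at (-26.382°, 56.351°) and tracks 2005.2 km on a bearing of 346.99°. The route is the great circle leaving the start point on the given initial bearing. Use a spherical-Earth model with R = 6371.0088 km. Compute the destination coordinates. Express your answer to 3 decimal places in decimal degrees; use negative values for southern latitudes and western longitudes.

latitude -8.761°, longitude 52.308°

The arc subtends δ = 2005.2/6371.0088 = 0.314738 rad at the centre.
Converting: φ₁ = -0.460453 rad, θ = 6.056118 rad.
sin φ₂ = sin φ₁ cos δ + cos φ₁ sin δ cos θ = (-0.444354)(0.950877) + (0.895851)(0.309568)(0.974331) = -0.152318
φ₂ = asin(-0.152318) = -0.152913 rad = -8.761°.
For the longitude increment, Δλ = atan2( sin θ sin δ cos φ₁, cos δ − sin φ₁ sin φ₂ ) = atan2(-0.062432, 0.883194) = -4.043°.
λ₂ = 56.351° + -4.043° = 52.308°.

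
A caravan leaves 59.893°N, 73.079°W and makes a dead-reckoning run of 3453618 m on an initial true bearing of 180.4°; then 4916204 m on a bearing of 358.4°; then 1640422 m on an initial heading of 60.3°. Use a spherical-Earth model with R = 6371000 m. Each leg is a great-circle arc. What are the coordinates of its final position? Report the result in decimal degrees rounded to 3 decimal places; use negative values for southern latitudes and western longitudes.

Apply the spherical direct solution leg by leg, carrying full precision between legs.
Leg 1: from (59.893°, -73.079°), δ = 3453618/6371000 = 0.542084 rad, θ = 180.4° → φ = 28.834°, λ = -73.315°.
Leg 2: from (28.834°, -73.315°), δ = 4916204/6371000 = 0.771653 rad, θ = 358.4° → φ = 73.000°, λ = -77.133°.
Leg 3: from (73.000°, -77.133°), δ = 1640422/6371000 = 0.257483 rad, θ = 60.3° → φ = 74.084°, λ = -23.365°.

latitude 74.084°, longitude -23.365°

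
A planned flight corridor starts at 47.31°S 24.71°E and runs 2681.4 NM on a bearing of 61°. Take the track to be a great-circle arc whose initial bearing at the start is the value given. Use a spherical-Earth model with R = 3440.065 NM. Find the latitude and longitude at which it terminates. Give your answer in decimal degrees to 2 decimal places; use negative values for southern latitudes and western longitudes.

Angular distance δ = d/R = 2681.4 / 3440.065 = 0.779462 rad.
Start latitude φ₁ = -0.825715 rad; initial bearing θ = 1.064651 rad.
sin φ₂ = sin φ₁ cos δ + cos φ₁ sin δ cos θ = (-0.735033)(0.711292) + (0.678031)(0.702897)(0.484810) = -0.291769
φ₂ = asin(-0.291769) = -0.296076 rad = -16.96°.
For the longitude increment, Δλ = atan2( sin θ sin δ cos φ₁, cos δ − sin φ₁ sin φ₂ ) = atan2(0.416832, 0.496832) = 40.00°.
λ₂ = 24.71° + 40.00° = 64.71°.

latitude -16.96°, longitude 64.71°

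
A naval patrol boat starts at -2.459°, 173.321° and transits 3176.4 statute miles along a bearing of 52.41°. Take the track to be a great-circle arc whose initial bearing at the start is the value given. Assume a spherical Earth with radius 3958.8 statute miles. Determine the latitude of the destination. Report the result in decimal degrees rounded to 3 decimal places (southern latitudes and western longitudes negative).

Angular distance δ = d/R = 3176.4 / 3958.8 = 0.802364 rad.
Converting: φ₁ = -0.042918 rad, θ = 0.914727 rad.
Destination latitude: φ₂ = arcsin( sin φ₁ cos δ + cos φ₁ sin δ cos θ ) = arcsin(0.408373) = 24.103°.
For the longitude increment, Δλ = atan2( sin θ sin δ cos φ₁, cos δ − sin φ₁ sin φ₂ ) = atan2(0.569209, 0.712530) = 38.620°.
λ₂ = 173.321° + 38.620° = 211.941°, normalized to (−180°, 180°] → -148.059°.

latitude 24.103°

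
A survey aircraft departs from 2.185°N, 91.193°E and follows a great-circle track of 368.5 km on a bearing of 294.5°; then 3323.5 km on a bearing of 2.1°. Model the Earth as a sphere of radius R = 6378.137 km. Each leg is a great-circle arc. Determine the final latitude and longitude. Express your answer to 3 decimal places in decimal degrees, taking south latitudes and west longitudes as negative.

latitude 33.387°, longitude 89.427°

Apply the spherical direct solution leg by leg, carrying full precision between legs.
Leg 1: from (2.185°, 91.193°), δ = 368.5/6378.137 = 0.057775 rad, θ = 294.5° → φ = 3.554°, λ = 88.175°.
Leg 2: from (3.554°, 88.175°), δ = 3323.5/6378.137 = 0.521077 rad, θ = 2.1° → φ = 33.387°, λ = 89.427°.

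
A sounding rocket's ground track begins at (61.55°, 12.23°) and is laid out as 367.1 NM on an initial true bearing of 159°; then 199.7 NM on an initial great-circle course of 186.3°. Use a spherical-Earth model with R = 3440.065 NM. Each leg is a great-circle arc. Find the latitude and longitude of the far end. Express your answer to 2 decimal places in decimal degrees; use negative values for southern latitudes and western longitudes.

Apply the spherical direct solution leg by leg, carrying full precision between legs.
Leg 1: from (61.55°, 12.23°), δ = 367.1/3440.065 = 0.106713 rad, θ = 159° → φ = 55.78°, λ = 16.12°.
Leg 2: from (55.78°, 16.12°), δ = 199.7/3440.065 = 0.058051 rad, θ = 186.3° → φ = 52.47°, λ = 15.52°.

latitude 52.47°, longitude 15.52°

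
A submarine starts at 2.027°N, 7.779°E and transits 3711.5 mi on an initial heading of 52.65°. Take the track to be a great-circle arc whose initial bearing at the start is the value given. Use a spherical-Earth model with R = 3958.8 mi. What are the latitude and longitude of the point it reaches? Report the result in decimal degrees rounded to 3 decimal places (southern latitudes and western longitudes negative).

latitude 30.642°, longitude 55.921°

Central angle δ = d/R = 0.937532 rad.
Start latitude φ₁ = 0.035378 rad; initial bearing θ = 0.918916 rad.
Destination latitude: φ₂ = arcsin( sin φ₁ cos δ + cos φ₁ sin δ cos θ ) = arcsin(0.509672) = 30.642°.
For the longitude increment, Δλ = atan2( sin θ sin δ cos φ₁, cos δ − sin φ₁ sin φ₂ ) = atan2(0.640404, 0.573752) = 48.142°.
λ₂ = λ₁ + Δλ = 55.921°.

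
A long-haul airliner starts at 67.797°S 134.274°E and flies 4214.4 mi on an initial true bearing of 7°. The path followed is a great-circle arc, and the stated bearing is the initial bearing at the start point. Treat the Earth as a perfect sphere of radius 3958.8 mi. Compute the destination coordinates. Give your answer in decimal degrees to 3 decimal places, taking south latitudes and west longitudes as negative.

δ = 4214.4/3958.8 = 1.064565 rad (60.9951°).
Start latitude φ₁ = -1.183281 rad; initial bearing θ = 0.122173 rad.
Applying the spherical law of cosines for sides, sin φ₂ = sin φ₁ cos δ + cos φ₁ sin δ cos θ = -0.120901, so φ₂ = -6.944°.
Δλ = atan2( sin θ sin δ cos φ₁ , cos δ − sin φ₁ sin φ₂ ) = atan2(0.040277, 0.372949) = 0.107579 rad = 6.164°.
λ₂ = 134.274° + 6.164° = 140.438°.

latitude -6.944°, longitude 140.438°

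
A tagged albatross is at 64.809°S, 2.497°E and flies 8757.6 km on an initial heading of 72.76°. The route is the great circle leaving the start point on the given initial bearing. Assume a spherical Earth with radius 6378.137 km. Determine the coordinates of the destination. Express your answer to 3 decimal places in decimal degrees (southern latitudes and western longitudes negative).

Central angle δ = d/R = 1.373066 rad.
Start latitude φ₁ = -1.131130 rad; initial bearing θ = 1.269902 rad.
Destination latitude: φ₂ = arcsin( sin φ₁ cos δ + cos φ₁ sin δ cos θ ) = arcsin(-0.054072) = -3.100°.
Then Δλ = atan2(0.398593, 0.147516) = 1.216336 rad, from sin θ sin δ cos φ₁ over cos δ − sin φ₁ sin φ₂.
Hence λ₂ = 2.497° + 69.691° = 72.188°.

latitude -3.100°, longitude 72.188°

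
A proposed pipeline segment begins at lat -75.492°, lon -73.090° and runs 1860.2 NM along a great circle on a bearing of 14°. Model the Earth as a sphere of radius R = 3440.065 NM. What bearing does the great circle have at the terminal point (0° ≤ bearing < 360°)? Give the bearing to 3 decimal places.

Angular distance δ = d/R = 1860.2 / 3440.065 = 0.540746 rad.
Start latitude φ₁ = -1.317584 rad; initial bearing θ = 0.244346 rad.
Applying the spherical law of cosines for sides, sin φ₂ = sin φ₁ cos δ + cos φ₁ sin δ cos θ = -0.704859, so φ₂ = -44.818°.
For the longitude increment, Δλ = atan2( sin θ sin δ cos φ₁, cos δ − sin φ₁ sin φ₂ ) = atan2(0.031198, 0.174942) = 10.111°.
λ₂ = λ₁ + Δλ = -62.979°.
The forward bearing on arrival equals the back-azimuth from the destination plus 180°.
Back-azimuth from P₂ (-44.818°, -62.979°) to P₁ (-75.492°, -73.090°), with Δλ' = λ₁ − λ₂ = -10.111°: atan2( sin Δλ' cos φ₁ , cos φ₂ sin φ₁ − sin φ₂ cos φ₁ cos Δλ' ) = 184.901°.
Final bearing = (184.901° + 180°) mod 360° = 4.901°.

final bearing 4.901°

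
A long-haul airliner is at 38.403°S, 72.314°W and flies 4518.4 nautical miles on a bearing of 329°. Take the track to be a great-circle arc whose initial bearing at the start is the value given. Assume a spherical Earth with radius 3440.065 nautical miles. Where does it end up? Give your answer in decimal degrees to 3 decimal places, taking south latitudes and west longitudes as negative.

latitude 29.440°, longitude -107.199°

Angular distance δ = d/R = 4518.4 / 3440.065 = 1.313464 rad.
Converting: φ₁ = -0.670259 rad, θ = 5.742133 rad.
Destination latitude: φ₂ = arcsin( sin φ₁ cos δ + cos φ₁ sin δ cos θ ) = arcsin(0.491516) = 29.440°.
Then Δλ = atan2(-0.390325, 0.559826) = -0.608861 rad, from sin θ sin δ cos φ₁ over cos δ − sin φ₁ sin φ₂.
λ₂ = λ₁ + Δλ = -107.199°.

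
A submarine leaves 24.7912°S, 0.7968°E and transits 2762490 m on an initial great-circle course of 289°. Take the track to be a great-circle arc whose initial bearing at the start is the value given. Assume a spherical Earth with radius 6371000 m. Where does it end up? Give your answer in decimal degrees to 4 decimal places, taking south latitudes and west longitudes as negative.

latitude -14.8523°, longitude -23.4699°

The arc subtends δ = 2762490/6371000 = 0.433604 rad at the centre.
With φ₁ = -24.7912° = -0.432688 rad and θ = 289° = 5.044002 rad:
sin φ₂ = sin φ₁ cos δ + cos φ₁ sin δ cos θ = (-0.419313)(0.907458) + (0.907842)(0.420144)(0.325568) = -0.256329
φ₂ = asin(-0.256329) = -0.259222 rad = -14.8523°.
For the longitude increment, Δλ = atan2( sin θ sin δ cos φ₁, cos δ − sin φ₁ sin φ₂ ) = atan2(-0.360644, 0.799976) = -24.2667°.
λ₂ = λ₁ + Δλ = -23.4699°.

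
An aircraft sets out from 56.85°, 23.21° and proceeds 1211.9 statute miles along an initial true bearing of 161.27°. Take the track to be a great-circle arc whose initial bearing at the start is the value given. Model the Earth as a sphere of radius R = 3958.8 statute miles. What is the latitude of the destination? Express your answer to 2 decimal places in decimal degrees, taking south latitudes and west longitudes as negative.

latitude 39.96°

δ = 1211.9/3958.8 = 0.306128 rad (17.5398°).
With φ₁ = 56.85° = 0.992220 rad and θ = 161.27° = 2.814692 rad:
Applying the spherical law of cosines for sides, sin φ₂ = sin φ₁ cos δ + cos φ₁ sin δ cos θ = 0.642245, so φ₂ = 39.96°.
Then Δλ = atan2(0.052918, 0.415793) = 0.126590 rad, from sin θ sin δ cos φ₁ over cos δ − sin φ₁ sin φ₂.
λ₂ = 23.21° + 7.25° = 30.46°.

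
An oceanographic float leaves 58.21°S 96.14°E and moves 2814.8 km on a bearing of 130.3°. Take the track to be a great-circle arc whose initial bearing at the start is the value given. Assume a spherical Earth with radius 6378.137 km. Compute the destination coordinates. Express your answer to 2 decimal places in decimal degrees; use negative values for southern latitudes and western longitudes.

latitude -66.08°, longitude 149.59°

Angular distance δ = d/R = 2814.8 / 6378.137 = 0.441320 rad.
Converting: φ₁ = -1.015956 rad, θ = 2.274164 rad.
Applying the spherical law of cosines for sides, sin φ₂ = sin φ₁ cos δ + cos φ₁ sin δ cos θ = -0.914085, so φ₂ = -66.08°.
For the longitude increment, Δλ = atan2( sin θ sin δ cos φ₁, cos δ − sin φ₁ sin φ₂ ) = atan2(0.171613, 0.127230) = 53.45°.
Hence λ₂ = 96.14° + 53.45° = 149.59°.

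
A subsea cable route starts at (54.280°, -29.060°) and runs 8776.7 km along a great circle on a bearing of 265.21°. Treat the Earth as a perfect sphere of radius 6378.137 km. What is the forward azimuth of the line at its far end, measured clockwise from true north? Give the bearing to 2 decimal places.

final bearing 215.82°

δ = 8776.7/6378.137 = 1.376060 rad (78.8424°).
Converting: φ₁ = 0.947365 rad, θ = 4.628788 rad.
Destination latitude: φ₂ = arcsin( sin φ₁ cos δ + cos φ₁ sin δ cos θ ) = arcsin(0.109275) = 6.274°.
Then Δλ = atan2(-0.570789, 0.104790) = -1.389231 rad, from sin θ sin δ cos φ₁ over cos δ − sin φ₁ sin φ₂.
λ₂ = λ₁ + Δλ = -108.657°.
The forward bearing on arrival equals the back-azimuth from the destination plus 180°.
Back-azimuth from P₂ (6.27°, -108.66°) to P₁ (54.28°, -29.06°), with Δλ' = λ₁ − λ₂ = 79.60°: atan2( sin Δλ' cos φ₁ , cos φ₂ sin φ₁ − sin φ₂ cos φ₁ cos Δλ' ) = 35.82°.
Final bearing = (35.82° + 180°) mod 360° = 215.82°.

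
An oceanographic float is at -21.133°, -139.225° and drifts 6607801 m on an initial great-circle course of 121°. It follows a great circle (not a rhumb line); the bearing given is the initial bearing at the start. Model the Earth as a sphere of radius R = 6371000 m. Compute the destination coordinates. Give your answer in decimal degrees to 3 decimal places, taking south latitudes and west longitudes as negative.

Angular distance δ = d/R = 6607801 / 6371000 = 1.037169 rad.
Start latitude φ₁ = -0.368840 rad; initial bearing θ = 2.111848 rad.
Destination latitude: φ₂ = arcsin( sin φ₁ cos δ + cos φ₁ sin δ cos θ ) = arcsin(-0.596998) = -36.655°.
Then Δλ = atan2(0.688360, 0.293422) = 1.167857 rad, from sin θ sin δ cos φ₁ over cos δ − sin φ₁ sin φ₂.
λ₂ = λ₁ + Δλ = -72.312°.

latitude -36.655°, longitude -72.312°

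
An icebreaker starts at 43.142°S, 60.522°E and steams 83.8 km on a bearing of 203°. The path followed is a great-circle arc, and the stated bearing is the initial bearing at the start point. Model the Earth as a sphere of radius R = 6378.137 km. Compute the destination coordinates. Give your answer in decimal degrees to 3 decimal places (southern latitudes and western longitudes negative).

The arc subtends δ = 83.8/6378.137 = 0.013139 rad at the centre.
With φ₁ = -43.142° = -0.752970 rad and θ = 203° = 3.543018 rad:
sin φ₂ = sin φ₁ cos δ + cos φ₁ sin δ cos θ = (-0.683809)(0.999914) + (0.729661)(0.013138)(-0.920505) = -0.692574
φ₂ = asin(-0.692574) = -0.765052 rad = -43.834°.
Δλ = atan2( sin θ sin δ cos φ₁ , cos δ − sin φ₁ sin φ₂ ) = atan2(-0.003746, 0.526325) = -0.007117 rad = -0.408°.
Hence λ₂ = 60.522° + -0.408° = 60.114°.

latitude -43.834°, longitude 60.114°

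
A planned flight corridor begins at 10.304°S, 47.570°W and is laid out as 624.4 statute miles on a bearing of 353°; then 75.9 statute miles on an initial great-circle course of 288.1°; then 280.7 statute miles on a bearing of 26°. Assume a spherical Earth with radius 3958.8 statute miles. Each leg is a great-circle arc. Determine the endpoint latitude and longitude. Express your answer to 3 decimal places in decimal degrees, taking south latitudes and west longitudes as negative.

latitude 2.660°, longitude -47.930°

Apply the spherical direct solution leg by leg, carrying full precision between legs.
Leg 1: from (-10.304°, -47.570°), δ = 624.4/3958.8 = 0.157725 rad, θ = 353° → φ = -1.333°, λ = -48.667°.
Leg 2: from (-1.333°, -48.667°), δ = 75.9/3958.8 = 0.019172 rad, θ = 288.1° → φ = -0.992°, λ = -49.711°.
Leg 3: from (-0.992°, -49.711°), δ = 280.7/3958.8 = 0.070905 rad, θ = 26° → φ = 2.660°, λ = -47.930°.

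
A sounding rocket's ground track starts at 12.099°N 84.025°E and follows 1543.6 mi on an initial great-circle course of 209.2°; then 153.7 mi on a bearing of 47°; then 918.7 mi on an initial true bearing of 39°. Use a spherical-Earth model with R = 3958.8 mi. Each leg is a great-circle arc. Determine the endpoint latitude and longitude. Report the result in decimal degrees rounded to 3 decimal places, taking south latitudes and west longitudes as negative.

Apply the spherical direct solution leg by leg, carrying full precision between legs.
Leg 1: from (12.099°, 84.025°), δ = 1543.6/3958.8 = 0.389916 rad, θ = 209.2° → φ = -7.502°, λ = 73.245°.
Leg 2: from (-7.502°, 73.245°), δ = 153.7/3958.8 = 0.038825 rad, θ = 47° → φ = -5.982°, λ = 74.880°.
Leg 3: from (-5.982°, 74.880°), δ = 918.7/3958.8 = 0.232065 rad, θ = 39° → φ = 4.378°, λ = 83.227°.

latitude 4.378°, longitude 83.227°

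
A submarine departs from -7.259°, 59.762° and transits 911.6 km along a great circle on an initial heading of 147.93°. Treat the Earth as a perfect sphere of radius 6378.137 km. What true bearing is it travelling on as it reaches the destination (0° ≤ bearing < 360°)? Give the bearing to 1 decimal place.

final bearing 147.1°

The arc subtends δ = 911.6/6378.137 = 0.142926 rad at the centre.
Start latitude φ₁ = -0.126693 rad; initial bearing θ = 2.581866 rad.
Applying the spherical law of cosines for sides, sin φ₂ = sin φ₁ cos δ + cos φ₁ sin δ cos θ = -0.244802, so φ₂ = -14.170°.
For the longitude increment, Δλ = atan2( sin θ sin δ cos φ₁, cos δ − sin φ₁ sin φ₂ ) = atan2(0.075023, 0.958872) = 4.474°.
Hence λ₂ = 59.762° + 4.474° = 64.236°.
The forward bearing on arrival equals the back-azimuth from the destination plus 180°.
Back-azimuth from P₂ (-14.2°, 64.2°) to P₁ (-7.3°, 59.8°), with Δλ' = λ₁ − λ₂ = -4.5°: atan2( sin Δλ' cos φ₁ , cos φ₂ sin φ₁ − sin φ₂ cos φ₁ cos Δλ' ) = 327.1°.
Final bearing = (327.1° + 180°) mod 360° = 147.1°.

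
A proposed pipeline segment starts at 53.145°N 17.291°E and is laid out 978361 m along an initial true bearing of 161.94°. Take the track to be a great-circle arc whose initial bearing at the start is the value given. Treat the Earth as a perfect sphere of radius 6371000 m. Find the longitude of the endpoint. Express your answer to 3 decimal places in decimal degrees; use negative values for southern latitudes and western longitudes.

Central angle δ = d/R = 0.153565 rad.
With φ₁ = 53.145° = 0.927555 rad and θ = 161.94° = 2.826386 rad:
Applying the spherical law of cosines for sides, sin φ₂ = sin φ₁ cos δ + cos φ₁ sin δ cos θ = 0.703515, so φ₂ = 44.710°.
For the longitude increment, Δλ = atan2( sin θ sin δ cos φ₁, cos δ − sin φ₁ sin φ₂ ) = atan2(0.028442, 0.425311) = 3.826°.
λ₂ = λ₁ + Δλ = 21.117°.

longitude 21.117°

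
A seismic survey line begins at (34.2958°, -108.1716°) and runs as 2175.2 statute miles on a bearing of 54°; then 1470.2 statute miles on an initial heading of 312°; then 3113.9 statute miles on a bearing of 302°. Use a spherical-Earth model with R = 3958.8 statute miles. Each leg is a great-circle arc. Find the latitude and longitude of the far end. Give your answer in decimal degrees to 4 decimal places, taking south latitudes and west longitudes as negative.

Apply the spherical direct solution leg by leg, carrying full precision between legs.
Leg 1: from (34.2958°, -108.1716°), δ = 2175.2/3958.8 = 0.549459 rad, θ = 54° → φ = 47.2326°, λ = -69.6945°.
Leg 2: from (47.2326°, -69.6945°), δ = 1470.2/3958.8 = 0.371375 rad, θ = 312° → φ = 58.0982°, λ = -100.3795°.
Leg 3: from (58.0982°, -100.3795°), δ = 3113.9/3958.8 = 0.786577 rad, θ = 302° → φ = 52.9251°, λ = 174.8315°.

latitude 52.9251°, longitude 174.8315°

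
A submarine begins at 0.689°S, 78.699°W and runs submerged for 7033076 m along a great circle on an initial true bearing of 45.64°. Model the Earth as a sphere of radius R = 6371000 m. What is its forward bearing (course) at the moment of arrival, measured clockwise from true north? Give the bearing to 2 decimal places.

The arc subtends δ = 7033076/6371000 = 1.103920 rad at the centre.
With φ₁ = -0.689° = -0.012025 rad and θ = 45.64° = 0.796568 rad:
sin φ₂ = sin φ₁ cos δ + cos φ₁ sin δ cos θ = (-0.012025)(0.450099) + (0.999928)(0.892979)(0.699164) = 0.618881
φ₂ = asin(0.618881) = 0.667318 rad = 38.234°.
For the longitude increment, Δλ = atan2( sin θ sin δ cos φ₁, cos δ − sin φ₁ sin φ₂ ) = atan2(0.638399, 0.457541) = 54.371°.
Hence λ₂ = -78.699° + 54.371° = -24.328°.
The forward bearing on arrival equals the back-azimuth from the destination plus 180°.
Back-azimuth from P₂ (38.23°, -24.33°) to P₁ (-0.69°, -78.70°), with Δλ' = λ₁ − λ₂ = -54.37°: atan2( sin Δλ' cos φ₁ , cos φ₂ sin φ₁ − sin φ₂ cos φ₁ cos Δλ' ) = 245.53°.
Final bearing = (245.53° + 180°) mod 360° = 65.53°.

final bearing 65.53°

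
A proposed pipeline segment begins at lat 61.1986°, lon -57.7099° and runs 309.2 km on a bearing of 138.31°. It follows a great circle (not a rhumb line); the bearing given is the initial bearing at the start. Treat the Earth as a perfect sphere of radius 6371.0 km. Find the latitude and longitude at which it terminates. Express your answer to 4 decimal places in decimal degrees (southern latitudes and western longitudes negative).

The arc subtends δ = 309.2/6371 = 0.048532 rad at the centre.
With φ₁ = 61.1986° = 1.068117 rad and θ = 138.31° = 2.413965 rad:
Destination latitude: φ₂ = arcsin( sin φ₁ cos δ + cos φ₁ sin δ cos θ ) = arcsin(0.857810) = 59.0715°.
Δλ = atan2( sin θ sin δ cos φ₁ , cos δ − sin φ₁ sin φ₂ ) = atan2(0.015545, 0.247128) = 0.062820 rad = 3.5993°.
Hence λ₂ = -57.7099° + 3.5993° = -54.1106°.

latitude 59.0715°, longitude -54.1106°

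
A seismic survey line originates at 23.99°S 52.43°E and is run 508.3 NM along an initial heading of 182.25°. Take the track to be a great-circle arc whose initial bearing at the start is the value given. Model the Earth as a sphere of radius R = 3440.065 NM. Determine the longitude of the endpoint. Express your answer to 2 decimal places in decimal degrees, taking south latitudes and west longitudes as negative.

The arc subtends δ = 508.3/3440.065 = 0.147759 rad at the centre.
Start latitude φ₁ = -0.418704 rad; initial bearing θ = 3.180863 rad.
Destination latitude: φ₂ = arcsin( sin φ₁ cos δ + cos φ₁ sin δ cos θ ) = arcsin(-0.536547) = -32.45°.
For the longitude increment, Δλ = atan2( sin θ sin δ cos φ₁, cos δ − sin φ₁ sin φ₂ ) = atan2(-0.005281, 0.770956) = -0.39°.
Hence λ₂ = 52.43° + -0.39° = 52.04°.

longitude 52.04°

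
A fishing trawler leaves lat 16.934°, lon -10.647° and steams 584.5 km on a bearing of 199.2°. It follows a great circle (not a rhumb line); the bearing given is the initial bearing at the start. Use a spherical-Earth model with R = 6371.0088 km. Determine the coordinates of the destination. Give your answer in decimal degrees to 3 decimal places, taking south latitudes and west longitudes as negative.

The arc subtends δ = 584.5/6371.0088 = 0.091744 rad at the centre.
With φ₁ = 16.934° = 0.295554 rad and θ = 199.2° = 3.476696 rad:
Destination latitude: φ₂ = arcsin( sin φ₁ cos δ + cos φ₁ sin δ cos θ ) = arcsin(0.207277) = 11.963°.
Δλ = atan2( sin θ sin δ cos φ₁ , cos δ − sin φ₁ sin φ₂ ) = atan2(-0.028823, 0.935421) = -0.030803 rad = -1.765°.
λ₂ = -10.647° + -1.765° = -12.412°.

latitude 11.963°, longitude -12.412°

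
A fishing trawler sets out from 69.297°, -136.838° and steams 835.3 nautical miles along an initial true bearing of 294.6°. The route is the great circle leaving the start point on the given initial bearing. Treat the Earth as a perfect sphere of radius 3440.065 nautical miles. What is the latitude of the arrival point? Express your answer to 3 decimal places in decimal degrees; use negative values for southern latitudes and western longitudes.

δ = 835.3/3440.065 = 0.242815 rad (13.9123°).
Start latitude φ₁ = 1.209461 rad; initial bearing θ = 5.141740 rad.
Destination latitude: φ₂ = arcsin( sin φ₁ cos δ + cos φ₁ sin δ cos θ ) = arcsin(0.943369) = 70.625°.
Then Δλ = atan2(-0.077285, 0.088214) = -0.719458 rad, from sin θ sin δ cos φ₁ over cos δ − sin φ₁ sin φ₂.
Hence λ₂ = -136.838° + -41.222° = -178.060°.

latitude 70.625°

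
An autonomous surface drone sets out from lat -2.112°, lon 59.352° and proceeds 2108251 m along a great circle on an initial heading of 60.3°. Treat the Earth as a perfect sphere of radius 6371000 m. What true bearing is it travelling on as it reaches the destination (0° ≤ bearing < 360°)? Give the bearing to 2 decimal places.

final bearing 61.05°

δ = 2108251/6371000 = 0.330914 rad (18.9600°).
Converting: φ₁ = -0.036861 rad, θ = 1.052434 rad.
sin φ₂ = sin φ₁ cos δ + cos φ₁ sin δ cos θ = (-0.036853)(0.945746) + (0.999321)(0.324907)(0.495459) = 0.126015
φ₂ = asin(0.126015) = 0.126351 rad = 7.239°.
For the longitude increment, Δλ = atan2( sin θ sin δ cos φ₁, cos δ − sin φ₁ sin φ₂ ) = atan2(0.282033, 0.950390) = 16.529°.
λ₂ = λ₁ + Δλ = 75.881°.
The forward bearing on arrival equals the back-azimuth from the destination plus 180°.
Back-azimuth from P₂ (7.24°, 75.88°) to P₁ (-2.11°, 59.35°), with Δλ' = λ₁ − λ₂ = -16.53°: atan2( sin Δλ' cos φ₁ , cos φ₂ sin φ₁ − sin φ₂ cos φ₁ cos Δλ' ) = 241.05°.
Final bearing = (241.05° + 180°) mod 360° = 61.05°.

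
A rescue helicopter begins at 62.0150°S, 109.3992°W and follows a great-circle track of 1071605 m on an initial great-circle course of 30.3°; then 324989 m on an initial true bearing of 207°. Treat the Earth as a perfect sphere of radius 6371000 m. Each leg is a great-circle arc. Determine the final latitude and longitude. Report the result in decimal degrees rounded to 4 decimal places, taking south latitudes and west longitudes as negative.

Apply the spherical direct solution leg by leg, carrying full precision between legs.
Leg 1: from (-62.0150°, -109.3992°), δ = 1071605/6371000 = 0.168200 rad, θ = 30.3° → φ = -53.3968°, λ = -101.2558°.
Leg 2: from (-53.3968°, -101.2558°), δ = 324989/6371000 = 0.051011 rad, θ = 207° → φ = -55.9787°, λ = -103.6270°.

latitude -55.9787°, longitude -103.6270°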